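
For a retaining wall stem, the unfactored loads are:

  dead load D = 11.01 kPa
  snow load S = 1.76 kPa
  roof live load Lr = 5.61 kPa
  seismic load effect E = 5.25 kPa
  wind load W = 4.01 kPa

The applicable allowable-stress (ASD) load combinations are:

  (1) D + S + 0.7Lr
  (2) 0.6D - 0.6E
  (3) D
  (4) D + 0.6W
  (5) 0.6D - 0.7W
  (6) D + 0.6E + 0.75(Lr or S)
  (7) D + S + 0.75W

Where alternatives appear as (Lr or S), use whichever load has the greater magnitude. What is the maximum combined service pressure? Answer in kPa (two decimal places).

18.37 kPa

(Lr or S) → Lr = 5.61 kPa.
(1) 1.0(11.01) + 1.0(1.76) + 0.7(5.61) = 16.70
(2) 0.6(11.01) - 0.6(5.25) = 3.46
(3) 1.0(11.01) = 11.01
(4) 1.0(11.01) + 0.6(4.01) = 13.42
(5) 0.6(11.01) - 0.7(4.01) = 3.80
(6) 1.0(11.01) + 0.6(5.25) + 0.75(5.61) = 18.37
(7) 1.0(11.01) + 1.0(1.76) + 0.75(4.01) = 15.78
Combination 6 governs: p = 18.37 kPa.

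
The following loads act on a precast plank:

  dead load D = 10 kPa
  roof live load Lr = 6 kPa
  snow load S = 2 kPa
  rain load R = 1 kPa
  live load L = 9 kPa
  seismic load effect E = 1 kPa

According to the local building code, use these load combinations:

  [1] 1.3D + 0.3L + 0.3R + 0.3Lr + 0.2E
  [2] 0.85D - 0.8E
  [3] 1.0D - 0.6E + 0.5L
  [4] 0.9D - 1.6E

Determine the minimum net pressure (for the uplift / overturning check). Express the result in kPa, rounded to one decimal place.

7.4 kPa

[1] 1.3(10) + 0.3(9) + 0.3(1) + 0.3(6) + 0.2(1) = 13.0 + 2.7 + 0.3 + 1.8 + 0.2 = 18.0
[2] 0.85(10) - 0.8(1) = 8.5 - 0.8 = 7.7
[3] 1.0(10) - 0.6(1) + 0.5(9) = 10.0 - 0.6 + 4.5 = 13.9
[4] 0.9(10) - 1.6(1) = 9.0 - 1.6 = 7.4
Combination 4 gives the minimum: 7.4 kPa.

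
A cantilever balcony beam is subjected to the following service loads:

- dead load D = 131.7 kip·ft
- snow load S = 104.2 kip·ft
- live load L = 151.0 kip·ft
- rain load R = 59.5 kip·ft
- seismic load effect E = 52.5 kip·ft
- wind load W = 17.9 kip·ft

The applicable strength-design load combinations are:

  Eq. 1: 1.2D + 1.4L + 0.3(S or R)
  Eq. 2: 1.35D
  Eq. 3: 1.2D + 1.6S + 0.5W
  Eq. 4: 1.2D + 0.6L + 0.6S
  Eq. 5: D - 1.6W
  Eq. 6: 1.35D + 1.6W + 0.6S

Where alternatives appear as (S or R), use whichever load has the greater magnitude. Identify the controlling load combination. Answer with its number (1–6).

Combination 1

(S or R) → S = 104.2 kip·ft.
Eq. 1: 1.2(131.7) + 1.4(151.0) + 0.3(104.2) = 400.7
Eq. 2: 1.35(131.7) = 177.8
Eq. 3: 1.2(131.7) + 1.6(104.2) + 0.5(17.9) = 333.7
Eq. 4: 1.2(131.7) + 0.6(151.0) + 0.6(104.2) = 311.2
Eq. 5: 1.0(131.7) - 1.6(17.9) = 103.1
Eq. 6: 1.35(131.7) + 1.6(17.9) + 0.6(104.2) = 269.0
The largest value is 400.7 kip·ft from combination 1.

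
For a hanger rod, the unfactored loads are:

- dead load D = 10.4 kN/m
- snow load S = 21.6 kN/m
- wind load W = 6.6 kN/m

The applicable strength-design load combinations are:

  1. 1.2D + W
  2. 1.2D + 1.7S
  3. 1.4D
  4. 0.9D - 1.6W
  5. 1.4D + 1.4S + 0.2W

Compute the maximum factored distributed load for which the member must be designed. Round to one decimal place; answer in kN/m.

49.2 kN/m

1. 1.2(10.4) + 1.0(6.6) = 12.5 + 6.6 = 19.1
2. 1.2(10.4) + 1.7(21.6) = 12.5 + 36.7 = 49.2
3. 1.4(10.4) = 14.6
4. 0.9(10.4) - 1.6(6.6) = 9.4 - 10.6 = -1.2
5. 1.4(10.4) + 1.4(21.6) + 0.2(6.6) = 14.6 + 30.2 + 1.3 = 46.1
The controlling combination is 2, giving 49.2 kN/m.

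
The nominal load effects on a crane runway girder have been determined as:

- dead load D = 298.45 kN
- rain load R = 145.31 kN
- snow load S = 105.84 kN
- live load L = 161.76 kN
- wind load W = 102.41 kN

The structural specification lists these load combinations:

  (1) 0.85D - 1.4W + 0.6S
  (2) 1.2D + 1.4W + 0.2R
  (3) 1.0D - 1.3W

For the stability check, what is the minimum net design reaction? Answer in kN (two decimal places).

165.32 kN

(1) 0.85(298.45) - 1.4(102.41) + 0.6(105.84) = 253.68 - 143.37 + 63.50 = 173.81
(2) 1.2(298.45) + 1.4(102.41) + 0.2(145.31) = 530.58
(3) 1.0(298.45) - 1.3(102.41) = 298.45 - 133.13 = 165.32
Combination 3 gives the minimum: 165.32 kN.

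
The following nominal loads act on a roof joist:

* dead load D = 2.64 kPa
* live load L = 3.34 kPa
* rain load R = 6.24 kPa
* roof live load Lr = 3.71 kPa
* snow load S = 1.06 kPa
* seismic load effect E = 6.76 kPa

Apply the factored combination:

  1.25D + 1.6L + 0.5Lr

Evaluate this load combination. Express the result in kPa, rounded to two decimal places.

10.50 kPa

1.25(2.64) + 1.6(3.34) + 0.5(3.71) = 3.30 + 5.34 + 1.86 = 10.50
p_u = 10.50 kPa.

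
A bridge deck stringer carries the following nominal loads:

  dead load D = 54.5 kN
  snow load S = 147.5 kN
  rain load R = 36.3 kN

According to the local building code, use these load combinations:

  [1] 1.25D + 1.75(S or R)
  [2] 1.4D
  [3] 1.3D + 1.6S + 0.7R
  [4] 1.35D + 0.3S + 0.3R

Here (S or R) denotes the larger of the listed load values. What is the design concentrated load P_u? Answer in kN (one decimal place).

(S or R) → S = 147.5 kN.
[1] 1.25(54.5) + 1.75(147.5) = 326.3
[2] 1.4(54.5) = 76.3
[3] 1.3(54.5) + 1.6(147.5) + 0.7(36.3) = 70.9 + 236.0 + 25.4 = 332.3
[4] 1.35(54.5) + 0.3(147.5) + 0.3(36.3) = 128.7
Combination 3 governs: P_u = 332.3 kN.

332.3 kN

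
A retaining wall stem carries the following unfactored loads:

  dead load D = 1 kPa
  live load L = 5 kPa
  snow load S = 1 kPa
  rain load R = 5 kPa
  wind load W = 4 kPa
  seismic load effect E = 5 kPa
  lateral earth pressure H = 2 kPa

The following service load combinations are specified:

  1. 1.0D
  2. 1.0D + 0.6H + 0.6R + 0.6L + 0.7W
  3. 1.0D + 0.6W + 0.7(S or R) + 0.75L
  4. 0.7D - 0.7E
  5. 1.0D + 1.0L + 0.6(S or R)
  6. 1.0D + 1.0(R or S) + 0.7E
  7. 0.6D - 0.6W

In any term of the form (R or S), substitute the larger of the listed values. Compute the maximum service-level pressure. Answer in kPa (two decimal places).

(S or R) → R = 5 kPa; (R or S) → R = 5 kPa.
1. 1.0(1) = 1.00
2. 1.0(1) + 0.6(2) + 0.6(5) + 0.6(5) + 0.7(4) = 1.00 + 1.20 + 3.00 + 3.00 + 2.80 = 11.00
3. 1.0(1) + 0.6(4) + 0.7(5) + 0.75(5) = 1.00 + 2.40 + 3.50 + 3.75 = 10.65
4. 0.7(1) - 0.7(5) = 0.70 - 3.50 = -2.80
5. 1.0(1) + 1.0(5) + 0.6(5) = 1.00 + 5.00 + 3.00 = 9.00
6. 1.0(1) + 1.0(5) + 0.7(5) = 1.00 + 5.00 + 3.50 = 9.50
7. 0.6(1) - 0.6(4) = 0.60 - 2.40 = -1.80
Maximum is from combination 2.

11.00 kPa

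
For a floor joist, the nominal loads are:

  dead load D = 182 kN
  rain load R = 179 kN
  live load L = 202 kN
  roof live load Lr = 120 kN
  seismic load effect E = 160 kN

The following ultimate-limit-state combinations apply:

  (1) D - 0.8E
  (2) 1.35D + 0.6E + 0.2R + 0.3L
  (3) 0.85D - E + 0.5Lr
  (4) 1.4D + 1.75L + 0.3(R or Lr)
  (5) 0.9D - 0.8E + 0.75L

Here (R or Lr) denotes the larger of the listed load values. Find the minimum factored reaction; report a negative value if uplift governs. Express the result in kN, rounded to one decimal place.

54.0 kN

(R or Lr) → R = 179 kN.
(1) 1.0(182) - 0.8(160) = 182.0 - 128.0 = 54.0
(2) 1.35(182) + 0.6(160) + 0.2(179) + 0.3(202) = 245.7 + 96.0 + 35.8 + 60.6 = 438.1
(3) 0.85(182) - 1.0(160) + 0.5(120) = 154.7 - 160.0 + 60.0 = 54.7
(4) 1.4(182) + 1.75(202) + 0.3(179) = 254.8 + 353.5 + 53.7 = 662.0
(5) 0.9(182) - 0.8(160) + 0.75(202) = 163.8 - 128.0 + 151.5 = 187.3
Combination 1 gives the minimum: 54.0 kN.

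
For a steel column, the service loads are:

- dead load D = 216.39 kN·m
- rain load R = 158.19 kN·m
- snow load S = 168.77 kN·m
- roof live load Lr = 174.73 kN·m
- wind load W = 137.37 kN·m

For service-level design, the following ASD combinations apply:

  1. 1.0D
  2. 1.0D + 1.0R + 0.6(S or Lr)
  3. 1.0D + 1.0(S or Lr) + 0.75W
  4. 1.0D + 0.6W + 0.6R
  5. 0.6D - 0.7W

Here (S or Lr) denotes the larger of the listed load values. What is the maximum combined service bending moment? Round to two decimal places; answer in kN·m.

(S or Lr) → Lr = 174.73 kN·m.
1. 1.0(216.39) = 216.39
2. 1.0(216.39) + 1.0(158.19) + 0.6(174.73) = 216.39 + 158.19 + 104.84 = 479.42
3. 1.0(216.39) + 1.0(174.73) + 0.75(137.37) = 216.39 + 174.73 + 103.03 = 494.15
4. 1.0(216.39) + 0.6(137.37) + 0.6(158.19) = 393.73
5. 0.6(216.39) - 0.7(137.37) = 33.68
Combination 3 governs: M = 494.15 kN·m.

494.15 kN·m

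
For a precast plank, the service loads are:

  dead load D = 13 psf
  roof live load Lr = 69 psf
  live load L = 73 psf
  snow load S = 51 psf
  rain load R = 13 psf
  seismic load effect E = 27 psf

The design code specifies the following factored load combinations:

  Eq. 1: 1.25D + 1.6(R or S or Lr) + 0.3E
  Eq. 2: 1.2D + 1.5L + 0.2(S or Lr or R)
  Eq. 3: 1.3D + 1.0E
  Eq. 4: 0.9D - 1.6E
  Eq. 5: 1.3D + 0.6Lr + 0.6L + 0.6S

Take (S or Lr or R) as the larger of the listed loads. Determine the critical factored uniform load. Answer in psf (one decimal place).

138.9 psf

(R or S or Lr) → Lr = 69 psf; (S or Lr or R) → Lr = 69 psf.
Eq. 1: 1.25(13) + 1.6(69) + 0.3(27) = 16.3 + 110.4 + 8.1 = 134.8
Eq. 2: 1.2(13) + 1.5(73) + 0.2(69) = 15.6 + 109.5 + 13.8 = 138.9
Eq. 3: 1.3(13) + 1.0(27) = 16.9 + 27.0 = 43.9
Eq. 4: 0.9(13) - 1.6(27) = 11.7 - 43.2 = -31.5
Eq. 5: 1.3(13) + 0.6(69) + 0.6(73) + 0.6(51) = 16.9 + 41.4 + 43.8 + 30.6 = 132.7
Maximum is from combination 2.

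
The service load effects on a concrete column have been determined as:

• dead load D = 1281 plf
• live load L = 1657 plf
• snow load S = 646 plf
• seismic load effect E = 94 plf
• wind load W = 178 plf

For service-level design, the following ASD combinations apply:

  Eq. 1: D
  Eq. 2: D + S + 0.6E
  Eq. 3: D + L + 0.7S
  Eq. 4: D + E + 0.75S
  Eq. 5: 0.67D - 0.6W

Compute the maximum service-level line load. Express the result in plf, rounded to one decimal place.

Eq. 1: 1.0(1281) = 1281.0
Eq. 2: 1.0(1281) + 1.0(646) + 0.6(94) = 1983.4
Eq. 3: 1.0(1281) + 1.0(1657) + 0.7(646) = 3390.2
Eq. 4: 1.0(1281) + 1.0(94) + 0.75(646) = 1859.5
Eq. 5: 0.67(1281) - 0.6(178) = 751.5
The controlling combination is 3, giving 3390.2 plf.

3390.2 plf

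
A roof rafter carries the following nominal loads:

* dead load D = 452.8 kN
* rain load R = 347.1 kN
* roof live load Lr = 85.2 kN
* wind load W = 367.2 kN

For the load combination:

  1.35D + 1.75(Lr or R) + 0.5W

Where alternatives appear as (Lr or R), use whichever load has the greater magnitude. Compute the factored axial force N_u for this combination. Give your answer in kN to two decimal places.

(Lr or R) → R = 347.1 kN.
1.35(452.8) + 1.75(347.1) + 0.5(367.2) = 611.28 + 607.43 + 183.60 = 1402.31
N_u = 1402.31 kN.

1402.31 kN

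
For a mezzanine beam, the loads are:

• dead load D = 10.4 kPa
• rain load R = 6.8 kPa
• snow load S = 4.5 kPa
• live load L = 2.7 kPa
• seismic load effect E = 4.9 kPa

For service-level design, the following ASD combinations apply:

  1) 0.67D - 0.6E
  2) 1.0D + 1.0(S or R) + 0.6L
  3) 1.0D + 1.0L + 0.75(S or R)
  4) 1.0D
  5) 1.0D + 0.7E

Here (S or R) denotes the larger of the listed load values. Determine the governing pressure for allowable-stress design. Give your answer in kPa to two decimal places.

18.82 kPa

(S or R) → R = 6.8 kPa.
1) 0.67(10.4) - 0.6(4.9) = 4.03
2) 1.0(10.4) + 1.0(6.8) + 0.6(2.7) = 18.82
3) 1.0(10.4) + 1.0(2.7) + 0.75(6.8) = 18.20
4) 1.0(10.4) = 10.40
5) 1.0(10.4) + 0.7(4.9) = 13.83
Combination 2 governs: p = 18.82 kPa.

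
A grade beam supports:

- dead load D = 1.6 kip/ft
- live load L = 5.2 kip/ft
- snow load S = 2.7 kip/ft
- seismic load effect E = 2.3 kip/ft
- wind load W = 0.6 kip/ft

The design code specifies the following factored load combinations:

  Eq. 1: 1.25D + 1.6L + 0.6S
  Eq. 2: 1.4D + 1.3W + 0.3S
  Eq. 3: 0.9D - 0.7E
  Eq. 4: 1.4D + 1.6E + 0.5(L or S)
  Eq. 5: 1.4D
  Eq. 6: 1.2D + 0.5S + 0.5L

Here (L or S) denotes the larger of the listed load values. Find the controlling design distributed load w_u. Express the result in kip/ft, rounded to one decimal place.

11.9 kip/ft

(L or S) → L = 5.2 kip/ft.
Eq. 1: 1.25(1.6) + 1.6(5.2) + 0.6(2.7) = 11.9
Eq. 2: 1.4(1.6) + 1.3(0.6) + 0.3(2.7) = 3.8
Eq. 3: 0.9(1.6) - 0.7(2.3) = -0.2
Eq. 4: 1.4(1.6) + 1.6(2.3) + 0.5(5.2) = 8.5
Eq. 5: 1.4(1.6) = 2.2
Eq. 6: 1.2(1.6) + 0.5(2.7) + 0.5(5.2) = 5.9
Maximum is from combination 1.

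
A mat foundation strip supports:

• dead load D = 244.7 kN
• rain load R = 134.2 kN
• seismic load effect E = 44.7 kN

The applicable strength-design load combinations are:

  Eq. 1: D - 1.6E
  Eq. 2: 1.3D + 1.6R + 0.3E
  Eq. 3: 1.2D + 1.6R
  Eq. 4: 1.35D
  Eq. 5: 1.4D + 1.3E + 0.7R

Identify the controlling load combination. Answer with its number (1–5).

Eq. 1: 1.0(244.7) - 1.6(44.7) = 173.18
Eq. 2: 1.3(244.7) + 1.6(134.2) + 0.3(44.7) = 546.24
Eq. 3: 1.2(244.7) + 1.6(134.2) = 508.36
Eq. 4: 1.35(244.7) = 330.35
Eq. 5: 1.4(244.7) + 1.3(44.7) + 0.7(134.2) = 494.63
The largest value is 546.24 kN from combination 2.

Combination 2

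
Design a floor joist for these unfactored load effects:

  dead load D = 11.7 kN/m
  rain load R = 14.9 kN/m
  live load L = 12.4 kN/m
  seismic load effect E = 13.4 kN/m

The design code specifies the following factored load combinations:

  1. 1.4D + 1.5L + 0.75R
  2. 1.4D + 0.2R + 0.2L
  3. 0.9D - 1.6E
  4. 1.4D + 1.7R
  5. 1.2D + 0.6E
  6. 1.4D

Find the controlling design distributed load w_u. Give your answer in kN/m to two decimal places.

46.16 kN/m

1. 1.4(11.7) + 1.5(12.4) + 0.75(14.9) = 16.38 + 18.60 + 11.18 = 46.16
2. 1.4(11.7) + 0.2(14.9) + 0.2(12.4) = 16.38 + 2.98 + 2.48 = 21.84
3. 0.9(11.7) - 1.6(13.4) = 10.53 - 21.44 = -10.91
4. 1.4(11.7) + 1.7(14.9) = 16.38 + 25.33 = 41.71
5. 1.2(11.7) + 0.6(13.4) = 14.04 + 8.04 = 22.08
6. 1.4(11.7) = 16.38
The controlling combination is 1, giving 46.16 kN/m.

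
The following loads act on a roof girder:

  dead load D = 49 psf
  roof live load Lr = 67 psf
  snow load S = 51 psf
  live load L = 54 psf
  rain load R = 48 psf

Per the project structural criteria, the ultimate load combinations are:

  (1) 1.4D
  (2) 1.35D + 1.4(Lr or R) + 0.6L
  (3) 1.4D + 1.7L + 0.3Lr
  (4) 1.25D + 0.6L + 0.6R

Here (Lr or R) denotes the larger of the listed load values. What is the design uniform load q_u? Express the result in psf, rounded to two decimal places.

192.35 psf

(Lr or R) → Lr = 67 psf.
(1) 1.4(49) = 68.60
(2) 1.35(49) + 1.4(67) + 0.6(54) = 66.15 + 93.80 + 32.40 = 192.35
(3) 1.4(49) + 1.7(54) + 0.3(67) = 68.60 + 91.80 + 20.10 = 180.50
(4) 1.25(49) + 0.6(54) + 0.6(48) = 61.25 + 32.40 + 28.80 = 122.45
The controlling combination is 2, giving 192.35 psf.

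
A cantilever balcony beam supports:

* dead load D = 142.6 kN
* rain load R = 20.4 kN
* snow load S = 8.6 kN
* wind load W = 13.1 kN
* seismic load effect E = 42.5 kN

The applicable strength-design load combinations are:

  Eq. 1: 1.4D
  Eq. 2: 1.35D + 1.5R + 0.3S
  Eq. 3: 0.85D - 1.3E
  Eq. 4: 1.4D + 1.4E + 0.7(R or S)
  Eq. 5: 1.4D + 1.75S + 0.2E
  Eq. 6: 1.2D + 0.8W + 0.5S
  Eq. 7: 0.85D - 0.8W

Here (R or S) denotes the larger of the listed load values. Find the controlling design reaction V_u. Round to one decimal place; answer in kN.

(R or S) → R = 20.4 kN.
Eq. 1: 1.4(142.6) = 199.6
Eq. 2: 1.35(142.6) + 1.5(20.4) + 0.3(8.6) = 225.7
Eq. 3: 0.85(142.6) - 1.3(42.5) = 66.0
Eq. 4: 1.4(142.6) + 1.4(42.5) + 0.7(20.4) = 273.4
Eq. 5: 1.4(142.6) + 1.75(8.6) + 0.2(42.5) = 223.2
Eq. 6: 1.2(142.6) + 0.8(13.1) + 0.5(8.6) = 185.9
Eq. 7: 0.85(142.6) - 0.8(13.1) = 110.7
Maximum is from combination 4.

273.4 kN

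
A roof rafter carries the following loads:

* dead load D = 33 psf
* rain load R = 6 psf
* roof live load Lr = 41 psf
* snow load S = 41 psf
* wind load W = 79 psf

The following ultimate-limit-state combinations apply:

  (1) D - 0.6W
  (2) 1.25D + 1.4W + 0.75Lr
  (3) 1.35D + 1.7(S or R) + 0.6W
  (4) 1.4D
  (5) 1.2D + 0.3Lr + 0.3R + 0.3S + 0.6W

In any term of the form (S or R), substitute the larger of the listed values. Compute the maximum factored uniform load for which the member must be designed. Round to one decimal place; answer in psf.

182.6 psf

(S or R) → S = 41 psf.
(1) 1.0(33) - 0.6(79) = 33.0 - 47.4 = -14.4
(2) 1.25(33) + 1.4(79) + 0.75(41) = 182.6
(3) 1.35(33) + 1.7(41) + 0.6(79) = 44.6 + 69.7 + 47.4 = 161.7
(4) 1.4(33) = 46.2
(5) 1.2(33) + 0.3(41) + 0.3(6) + 0.3(41) + 0.6(79) = 39.6 + 12.3 + 1.8 + 12.3 + 47.4 = 113.4
The controlling combination is 2, giving 182.6 psf.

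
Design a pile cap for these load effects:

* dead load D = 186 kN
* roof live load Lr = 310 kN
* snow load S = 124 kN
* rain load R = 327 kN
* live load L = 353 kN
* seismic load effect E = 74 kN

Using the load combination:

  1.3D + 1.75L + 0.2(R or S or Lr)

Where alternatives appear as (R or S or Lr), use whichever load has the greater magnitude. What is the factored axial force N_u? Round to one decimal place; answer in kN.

(R or S or Lr) → R = 327 kN.
1.3(186) + 1.75(353) + 0.2(327) = 241.8 + 617.8 + 65.4 = 925.0
N_u = 925.0 kN.

925.0 kN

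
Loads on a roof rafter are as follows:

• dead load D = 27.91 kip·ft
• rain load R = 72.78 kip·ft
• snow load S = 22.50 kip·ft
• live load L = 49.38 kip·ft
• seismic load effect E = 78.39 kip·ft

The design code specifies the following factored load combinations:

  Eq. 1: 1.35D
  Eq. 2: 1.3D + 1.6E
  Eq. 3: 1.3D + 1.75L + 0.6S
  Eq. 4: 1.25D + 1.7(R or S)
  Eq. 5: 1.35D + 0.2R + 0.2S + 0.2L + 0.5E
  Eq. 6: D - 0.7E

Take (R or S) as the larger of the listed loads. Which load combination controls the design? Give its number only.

Combination 2

(R or S) → R = 72.78 kip·ft.
Eq. 1: 1.35(27.91) = 37.68
Eq. 2: 1.3(27.91) + 1.6(78.39) = 161.71
Eq. 3: 1.3(27.91) + 1.75(49.38) + 0.6(22.50) = 136.20
Eq. 4: 1.25(27.91) + 1.7(72.78) = 158.61
Eq. 5: 1.35(27.91) + 0.2(72.78) + 0.2(22.50) + 0.2(49.38) + 0.5(78.39) = 105.81
Eq. 6: 1.0(27.91) - 0.7(78.39) = -26.96
The largest value is 161.71 kip·ft from combination 2.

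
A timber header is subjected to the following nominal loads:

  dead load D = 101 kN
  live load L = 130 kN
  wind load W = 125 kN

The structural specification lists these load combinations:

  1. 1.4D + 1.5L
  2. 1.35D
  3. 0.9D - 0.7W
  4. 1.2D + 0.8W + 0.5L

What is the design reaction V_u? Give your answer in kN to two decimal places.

1. 1.4(101) + 1.5(130) = 141.40 + 195.00 = 336.40
2. 1.35(101) = 136.35
3. 0.9(101) - 0.7(125) = 90.90 - 87.50 = 3.40
4. 1.2(101) + 0.8(125) + 0.5(130) = 121.20 + 100.00 + 65.00 = 286.20
Combination 1 governs: V_u = 336.40 kN.

336.40 kN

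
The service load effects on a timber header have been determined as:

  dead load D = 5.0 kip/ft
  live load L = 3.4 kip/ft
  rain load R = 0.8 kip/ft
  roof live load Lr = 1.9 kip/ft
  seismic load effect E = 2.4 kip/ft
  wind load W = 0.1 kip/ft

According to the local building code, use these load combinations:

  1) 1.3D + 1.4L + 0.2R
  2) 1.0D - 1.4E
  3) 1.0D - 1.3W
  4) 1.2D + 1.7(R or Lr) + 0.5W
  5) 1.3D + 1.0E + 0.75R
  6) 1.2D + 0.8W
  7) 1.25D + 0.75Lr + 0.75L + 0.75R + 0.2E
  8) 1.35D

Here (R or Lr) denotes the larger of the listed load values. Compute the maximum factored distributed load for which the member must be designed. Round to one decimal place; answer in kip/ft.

(R or Lr) → Lr = 1.9 kip/ft.
1) 1.3(5.0) + 1.4(3.4) + 0.2(0.8) = 11.4
2) 1.0(5.0) - 1.4(2.4) = 5.0 - 3.4 = 1.6
3) 1.0(5.0) - 1.3(0.1) = 5.0 - 0.1 = 4.9
4) 1.2(5.0) + 1.7(1.9) + 0.5(0.1) = 6.0 + 3.2 + 0.1 = 9.3
5) 1.3(5.0) + 1.0(2.4) + 0.75(0.8) = 6.5 + 2.4 + 0.6 = 9.5
6) 1.2(5.0) + 0.8(0.1) = 6.0 + 0.1 = 6.1
7) 1.25(5.0) + 0.75(1.9) + 0.75(3.4) + 0.75(0.8) + 0.2(2.4) = 11.3
8) 1.35(5.0) = 6.8
Maximum is from combination 1.

11.4 kip/ft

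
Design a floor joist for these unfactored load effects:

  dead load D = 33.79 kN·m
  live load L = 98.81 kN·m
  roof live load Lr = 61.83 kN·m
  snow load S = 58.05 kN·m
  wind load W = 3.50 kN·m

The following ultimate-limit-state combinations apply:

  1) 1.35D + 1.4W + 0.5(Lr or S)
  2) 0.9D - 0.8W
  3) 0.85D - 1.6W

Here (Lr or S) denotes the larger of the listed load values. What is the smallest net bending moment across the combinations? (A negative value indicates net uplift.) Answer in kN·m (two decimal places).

23.12 kN·m

(Lr or S) → Lr = 61.83 kN·m.
1) 1.35(33.79) + 1.4(3.50) + 0.5(61.83) = 81.43
2) 0.9(33.79) - 0.8(3.50) = 30.41 - 2.80 = 27.61
3) 0.85(33.79) - 1.6(3.50) = 28.72 - 5.60 = 23.12
Combination 3 gives the minimum: 23.12 kN·m.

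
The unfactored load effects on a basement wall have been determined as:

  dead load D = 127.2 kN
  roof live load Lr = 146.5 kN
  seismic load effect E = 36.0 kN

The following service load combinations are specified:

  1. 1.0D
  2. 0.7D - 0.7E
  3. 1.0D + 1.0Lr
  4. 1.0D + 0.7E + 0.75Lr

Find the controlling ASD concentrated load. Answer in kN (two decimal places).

273.70 kN

1. 1.0(127.2) = 127.20
2. 0.7(127.2) - 0.7(36.0) = 63.84
3. 1.0(127.2) + 1.0(146.5) = 273.70
4. 1.0(127.2) + 0.7(36.0) + 0.75(146.5) = 262.28
Maximum is from combination 3.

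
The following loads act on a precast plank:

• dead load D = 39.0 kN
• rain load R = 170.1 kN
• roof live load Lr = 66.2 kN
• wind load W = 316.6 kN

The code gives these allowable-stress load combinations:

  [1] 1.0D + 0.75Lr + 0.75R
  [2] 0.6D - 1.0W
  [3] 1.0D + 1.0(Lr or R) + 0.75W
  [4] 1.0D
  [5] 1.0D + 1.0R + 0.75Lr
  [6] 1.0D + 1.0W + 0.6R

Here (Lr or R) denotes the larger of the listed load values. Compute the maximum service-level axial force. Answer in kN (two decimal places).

(Lr or R) → R = 170.1 kN.
[1] 1.0(39.0) + 0.75(66.2) + 0.75(170.1) = 39.00 + 49.65 + 127.58 = 216.23
[2] 0.6(39.0) - 1.0(316.6) = 23.40 - 316.60 = -293.20
[3] 1.0(39.0) + 1.0(170.1) + 0.75(316.6) = 39.00 + 170.10 + 237.45 = 446.55
[4] 1.0(39.0) = 39.00
[5] 1.0(39.0) + 1.0(170.1) + 0.75(66.2) = 39.00 + 170.10 + 49.65 = 258.75
[6] 1.0(39.0) + 1.0(316.6) + 0.6(170.1) = 39.00 + 316.60 + 102.06 = 457.66
Combination 6 governs: N = 457.66 kN.

457.66 kN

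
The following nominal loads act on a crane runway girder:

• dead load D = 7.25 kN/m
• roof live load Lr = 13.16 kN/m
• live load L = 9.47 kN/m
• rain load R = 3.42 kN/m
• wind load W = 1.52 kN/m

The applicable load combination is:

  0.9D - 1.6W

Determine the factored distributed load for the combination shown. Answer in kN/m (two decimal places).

0.9(7.25) - 1.6(1.52) = 4.09
w_u = 4.09 kN/m.

4.09 kN/m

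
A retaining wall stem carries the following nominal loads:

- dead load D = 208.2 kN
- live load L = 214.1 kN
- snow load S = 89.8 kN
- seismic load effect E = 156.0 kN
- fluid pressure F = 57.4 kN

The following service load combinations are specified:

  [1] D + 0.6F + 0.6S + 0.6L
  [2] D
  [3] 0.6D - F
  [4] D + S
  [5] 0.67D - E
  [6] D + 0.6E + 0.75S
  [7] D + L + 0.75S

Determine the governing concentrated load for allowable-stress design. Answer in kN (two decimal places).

489.65 kN

[1] 1.0(208.2) + 0.6(57.4) + 0.6(89.8) + 0.6(214.1) = 208.20 + 34.44 + 53.88 + 128.46 = 424.98
[2] 1.0(208.2) = 208.20
[3] 0.6(208.2) - 1.0(57.4) = 124.92 - 57.40 = 67.52
[4] 1.0(208.2) + 1.0(89.8) = 208.20 + 89.80 = 298.00
[5] 0.67(208.2) - 1.0(156.0) = 139.49 - 156.00 = -16.51
[6] 1.0(208.2) + 0.6(156.0) + 0.75(89.8) = 208.20 + 93.60 + 67.35 = 369.15
[7] 1.0(208.2) + 1.0(214.1) + 0.75(89.8) = 208.20 + 214.10 + 67.35 = 489.65
Combination 7 governs: P = 489.65 kN.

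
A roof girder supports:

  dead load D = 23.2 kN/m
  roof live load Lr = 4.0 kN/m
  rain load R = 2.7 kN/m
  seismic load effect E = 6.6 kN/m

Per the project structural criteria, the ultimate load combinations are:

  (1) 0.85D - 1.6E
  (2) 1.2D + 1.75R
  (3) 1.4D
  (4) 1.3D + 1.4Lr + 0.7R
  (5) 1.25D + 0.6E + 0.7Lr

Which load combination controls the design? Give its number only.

(1) 0.85(23.2) - 1.6(6.6) = 9.2
(2) 1.2(23.2) + 1.75(2.7) = 32.6
(3) 1.4(23.2) = 32.5
(4) 1.3(23.2) + 1.4(4.0) + 0.7(2.7) = 30.2 + 5.6 + 1.9 = 37.7
(5) 1.25(23.2) + 0.6(6.6) + 0.7(4.0) = 29.0 + 4.0 + 2.8 = 35.8
The largest value is 37.7 kN/m from combination 4.

Combination 4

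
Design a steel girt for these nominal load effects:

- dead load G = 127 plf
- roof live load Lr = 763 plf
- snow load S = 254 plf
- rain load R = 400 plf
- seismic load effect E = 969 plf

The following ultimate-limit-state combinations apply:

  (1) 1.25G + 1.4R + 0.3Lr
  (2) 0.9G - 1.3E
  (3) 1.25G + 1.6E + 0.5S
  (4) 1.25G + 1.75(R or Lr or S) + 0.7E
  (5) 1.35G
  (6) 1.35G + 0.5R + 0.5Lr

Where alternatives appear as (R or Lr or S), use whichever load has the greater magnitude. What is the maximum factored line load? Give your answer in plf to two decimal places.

2172.30 plf

(R or Lr or S) → Lr = 763 plf.
(1) 1.25(127) + 1.4(400) + 0.3(763) = 158.75 + 560.00 + 228.90 = 947.65
(2) 0.9(127) - 1.3(969) = 114.30 - 1259.70 = -1145.40
(3) 1.25(127) + 1.6(969) + 0.5(254) = 158.75 + 1550.40 + 127.00 = 1836.15
(4) 1.25(127) + 1.75(763) + 0.7(969) = 158.75 + 1335.25 + 678.30 = 2172.30
(5) 1.35(127) = 171.45
(6) 1.35(127) + 0.5(400) + 0.5(763) = 171.45 + 200.00 + 381.50 = 752.95
The controlling combination is 4, giving 2172.30 plf.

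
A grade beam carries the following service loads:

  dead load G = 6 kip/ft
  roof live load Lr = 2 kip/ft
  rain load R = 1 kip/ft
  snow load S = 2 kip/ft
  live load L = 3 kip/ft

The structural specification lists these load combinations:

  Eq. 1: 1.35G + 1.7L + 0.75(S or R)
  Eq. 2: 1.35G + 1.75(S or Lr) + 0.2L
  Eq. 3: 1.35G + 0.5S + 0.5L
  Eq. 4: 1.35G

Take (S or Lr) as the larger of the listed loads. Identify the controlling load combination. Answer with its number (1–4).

Combination 1

(S or R) → S = 2 kip/ft; (S or Lr) → S = 2 kip/ft.
Eq. 1: 1.35(6) + 1.7(3) + 0.75(2) = 8.1 + 5.1 + 1.5 = 14.7
Eq. 2: 1.35(6) + 1.75(2) + 0.2(3) = 8.1 + 3.5 + 0.6 = 12.2
Eq. 3: 1.35(6) + 0.5(2) + 0.5(3) = 8.1 + 1.0 + 1.5 = 10.6
Eq. 4: 1.35(6) = 8.1
The largest value is 14.7 kip/ft from combination 1.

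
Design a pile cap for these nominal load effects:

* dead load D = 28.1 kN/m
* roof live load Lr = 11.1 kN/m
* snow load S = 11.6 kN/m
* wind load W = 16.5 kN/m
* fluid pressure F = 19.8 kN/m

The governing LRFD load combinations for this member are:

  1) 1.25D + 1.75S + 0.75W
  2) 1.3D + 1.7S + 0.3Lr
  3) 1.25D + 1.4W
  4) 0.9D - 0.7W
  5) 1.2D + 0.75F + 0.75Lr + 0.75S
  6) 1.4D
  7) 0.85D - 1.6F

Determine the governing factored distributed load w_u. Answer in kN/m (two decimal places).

1) 1.25(28.1) + 1.75(11.6) + 0.75(16.5) = 67.80
2) 1.3(28.1) + 1.7(11.6) + 0.3(11.1) = 36.53 + 19.72 + 3.33 = 59.58
3) 1.25(28.1) + 1.4(16.5) = 35.13 + 23.10 = 58.23
4) 0.9(28.1) - 0.7(16.5) = 25.29 - 11.55 = 13.74
5) 1.2(28.1) + 0.75(19.8) + 0.75(11.1) + 0.75(11.6) = 33.72 + 14.85 + 8.33 + 8.70 = 65.60
6) 1.4(28.1) = 39.34
7) 0.85(28.1) - 1.6(19.8) = -7.80
Maximum is from combination 1.

67.80 kN/m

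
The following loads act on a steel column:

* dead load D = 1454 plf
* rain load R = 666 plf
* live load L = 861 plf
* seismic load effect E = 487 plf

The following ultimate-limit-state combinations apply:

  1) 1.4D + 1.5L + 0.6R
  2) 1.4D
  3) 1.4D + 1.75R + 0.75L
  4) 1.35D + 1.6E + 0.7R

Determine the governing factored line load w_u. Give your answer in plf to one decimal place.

3846.9 plf

1) 1.4(1454) + 1.5(861) + 0.6(666) = 3726.7
2) 1.4(1454) = 2035.6
3) 1.4(1454) + 1.75(666) + 0.75(861) = 3846.9
4) 1.35(1454) + 1.6(487) + 0.7(666) = 3208.3
Maximum is from combination 3.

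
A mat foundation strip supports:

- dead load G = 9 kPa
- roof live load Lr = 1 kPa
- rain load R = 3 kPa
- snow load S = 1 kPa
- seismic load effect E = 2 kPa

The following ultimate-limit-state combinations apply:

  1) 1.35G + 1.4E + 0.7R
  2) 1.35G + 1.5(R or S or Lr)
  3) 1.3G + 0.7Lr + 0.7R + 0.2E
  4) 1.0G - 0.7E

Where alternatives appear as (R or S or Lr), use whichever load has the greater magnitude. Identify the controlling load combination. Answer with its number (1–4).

(R or S or Lr) → R = 3 kPa.
1) 1.35(9) + 1.4(2) + 0.7(3) = 17.05
2) 1.35(9) + 1.5(3) = 16.65
3) 1.3(9) + 0.7(1) + 0.7(3) + 0.2(2) = 14.90
4) 1.0(9) - 0.7(2) = 7.60
The largest value is 17.05 kPa from combination 1.

Combination 1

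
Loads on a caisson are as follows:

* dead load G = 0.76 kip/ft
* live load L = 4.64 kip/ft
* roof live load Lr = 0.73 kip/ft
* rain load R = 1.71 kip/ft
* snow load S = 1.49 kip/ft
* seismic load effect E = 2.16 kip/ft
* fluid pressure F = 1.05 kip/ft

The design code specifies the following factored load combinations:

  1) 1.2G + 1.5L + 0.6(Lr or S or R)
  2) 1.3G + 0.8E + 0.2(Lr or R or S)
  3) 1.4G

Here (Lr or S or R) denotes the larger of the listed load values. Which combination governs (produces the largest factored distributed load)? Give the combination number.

Combination 1

(Lr or S or R) → R = 1.71 kip/ft; (Lr or R or S) → R = 1.71 kip/ft.
1) 1.2(0.76) + 1.5(4.64) + 0.6(1.71) = 8.90
2) 1.3(0.76) + 0.8(2.16) + 0.2(1.71) = 3.06
3) 1.4(0.76) = 1.06
The largest value is 8.90 kip/ft from combination 1.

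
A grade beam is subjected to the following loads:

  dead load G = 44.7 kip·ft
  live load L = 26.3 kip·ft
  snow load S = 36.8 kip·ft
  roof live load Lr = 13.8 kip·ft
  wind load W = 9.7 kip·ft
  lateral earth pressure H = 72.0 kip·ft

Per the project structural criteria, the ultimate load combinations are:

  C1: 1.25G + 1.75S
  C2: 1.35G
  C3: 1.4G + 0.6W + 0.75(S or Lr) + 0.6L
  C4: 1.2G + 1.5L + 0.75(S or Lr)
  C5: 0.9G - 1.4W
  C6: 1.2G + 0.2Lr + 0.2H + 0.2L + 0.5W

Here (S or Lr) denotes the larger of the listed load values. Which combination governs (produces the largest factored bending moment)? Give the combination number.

(S or Lr) → S = 36.8 kip·ft.
C1: 1.25(44.7) + 1.75(36.8) = 120.3
C2: 1.35(44.7) = 60.3
C3: 1.4(44.7) + 0.6(9.7) + 0.75(36.8) + 0.6(26.3) = 111.8
C4: 1.2(44.7) + 1.5(26.3) + 0.75(36.8) = 120.7
C5: 0.9(44.7) - 1.4(9.7) = 26.7
C6: 1.2(44.7) + 0.2(13.8) + 0.2(72.0) + 0.2(26.3) + 0.5(9.7) = 80.9
The largest value is 120.7 kip·ft from combination 4.

Combination 4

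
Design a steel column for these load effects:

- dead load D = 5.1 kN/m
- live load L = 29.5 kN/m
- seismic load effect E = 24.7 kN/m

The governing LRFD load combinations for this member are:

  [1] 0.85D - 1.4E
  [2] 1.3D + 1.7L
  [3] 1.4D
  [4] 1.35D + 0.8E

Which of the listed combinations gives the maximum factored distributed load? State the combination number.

Combination 2

[1] 0.85(5.1) - 1.4(24.7) = -30.2
[2] 1.3(5.1) + 1.7(29.5) = 6.6 + 50.2 = 56.8
[3] 1.4(5.1) = 7.1
[4] 1.35(5.1) + 0.8(24.7) = 26.6
The largest value is 56.8 kN/m from combination 2.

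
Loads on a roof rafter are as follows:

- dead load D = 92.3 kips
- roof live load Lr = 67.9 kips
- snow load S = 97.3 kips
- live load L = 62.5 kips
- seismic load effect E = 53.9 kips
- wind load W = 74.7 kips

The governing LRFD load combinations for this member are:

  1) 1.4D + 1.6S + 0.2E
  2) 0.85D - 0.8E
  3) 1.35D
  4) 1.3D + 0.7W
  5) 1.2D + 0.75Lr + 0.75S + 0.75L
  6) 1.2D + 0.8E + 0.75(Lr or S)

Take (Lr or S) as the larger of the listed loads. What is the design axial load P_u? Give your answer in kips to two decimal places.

295.68 kips

(Lr or S) → S = 97.3 kips.
1) 1.4(92.3) + 1.6(97.3) + 0.2(53.9) = 295.68
2) 0.85(92.3) - 0.8(53.9) = 35.34
3) 1.35(92.3) = 124.61
4) 1.3(92.3) + 0.7(74.7) = 172.28
5) 1.2(92.3) + 0.75(67.9) + 0.75(97.3) + 0.75(62.5) = 281.54
6) 1.2(92.3) + 0.8(53.9) + 0.75(97.3) = 226.86
The controlling combination is 1, giving 295.68 kips.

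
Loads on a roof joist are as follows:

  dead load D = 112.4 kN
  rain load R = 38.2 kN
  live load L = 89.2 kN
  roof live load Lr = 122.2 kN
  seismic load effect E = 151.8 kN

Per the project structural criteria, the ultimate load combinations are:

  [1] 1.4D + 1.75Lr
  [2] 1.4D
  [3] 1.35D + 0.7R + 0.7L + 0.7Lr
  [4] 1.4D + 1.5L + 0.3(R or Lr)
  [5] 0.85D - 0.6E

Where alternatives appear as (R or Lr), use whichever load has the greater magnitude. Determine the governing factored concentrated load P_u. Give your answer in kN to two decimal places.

(R or Lr) → Lr = 122.2 kN.
[1] 1.4(112.4) + 1.75(122.2) = 157.36 + 213.85 = 371.21
[2] 1.4(112.4) = 157.36
[3] 1.35(112.4) + 0.7(38.2) + 0.7(89.2) + 0.7(122.2) = 151.74 + 26.74 + 62.44 + 85.54 = 326.46
[4] 1.4(112.4) + 1.5(89.2) + 0.3(122.2) = 157.36 + 133.80 + 36.66 = 327.82
[5] 0.85(112.4) - 0.6(151.8) = 95.54 - 91.08 = 4.46
Maximum is from combination 1.

371.21 kN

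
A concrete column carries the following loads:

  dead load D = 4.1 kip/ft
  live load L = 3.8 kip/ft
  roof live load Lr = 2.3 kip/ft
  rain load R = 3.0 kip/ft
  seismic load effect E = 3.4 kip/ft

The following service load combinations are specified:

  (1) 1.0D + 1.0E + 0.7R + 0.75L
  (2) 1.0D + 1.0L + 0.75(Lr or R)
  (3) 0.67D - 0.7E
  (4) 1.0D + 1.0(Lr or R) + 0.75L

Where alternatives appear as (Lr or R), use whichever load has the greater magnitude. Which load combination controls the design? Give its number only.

(Lr or R) → R = 3.0 kip/ft.
(1) 1.0(4.1) + 1.0(3.4) + 0.7(3.0) + 0.75(3.8) = 4.1 + 3.4 + 2.1 + 2.9 = 12.5
(2) 1.0(4.1) + 1.0(3.8) + 0.75(3.0) = 4.1 + 3.8 + 2.3 = 10.2
(3) 0.67(4.1) - 0.7(3.4) = 0.4
(4) 1.0(4.1) + 1.0(3.0) + 0.75(3.8) = 4.1 + 3.0 + 2.9 = 10.0
The largest value is 12.5 kip/ft from combination 1.

Combination 1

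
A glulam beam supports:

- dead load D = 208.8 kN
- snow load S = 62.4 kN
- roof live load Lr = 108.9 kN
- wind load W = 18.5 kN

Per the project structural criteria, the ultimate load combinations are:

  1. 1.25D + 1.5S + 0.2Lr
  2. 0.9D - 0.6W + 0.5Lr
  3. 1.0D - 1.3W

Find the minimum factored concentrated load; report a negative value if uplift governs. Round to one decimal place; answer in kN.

184.8 kN

1. 1.25(208.8) + 1.5(62.4) + 0.2(108.9) = 376.4
2. 0.9(208.8) - 0.6(18.5) + 0.5(108.9) = 231.3
3. 1.0(208.8) - 1.3(18.5) = 184.8
Combination 3 gives the minimum: 184.8 kN.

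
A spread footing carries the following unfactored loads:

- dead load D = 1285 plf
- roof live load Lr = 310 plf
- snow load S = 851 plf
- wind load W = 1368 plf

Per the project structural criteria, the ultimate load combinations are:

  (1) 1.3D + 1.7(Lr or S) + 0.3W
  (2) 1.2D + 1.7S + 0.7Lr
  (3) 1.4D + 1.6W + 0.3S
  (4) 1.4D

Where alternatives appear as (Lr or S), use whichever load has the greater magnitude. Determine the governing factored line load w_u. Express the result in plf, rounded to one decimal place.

4243.1 plf

(Lr or S) → S = 851 plf.
(1) 1.3(1285) + 1.7(851) + 0.3(1368) = 3527.6
(2) 1.2(1285) + 1.7(851) + 0.7(310) = 3205.7
(3) 1.4(1285) + 1.6(1368) + 0.3(851) = 4243.1
(4) 1.4(1285) = 1799.0
Combination 3 governs: w_u = 4243.1 plf.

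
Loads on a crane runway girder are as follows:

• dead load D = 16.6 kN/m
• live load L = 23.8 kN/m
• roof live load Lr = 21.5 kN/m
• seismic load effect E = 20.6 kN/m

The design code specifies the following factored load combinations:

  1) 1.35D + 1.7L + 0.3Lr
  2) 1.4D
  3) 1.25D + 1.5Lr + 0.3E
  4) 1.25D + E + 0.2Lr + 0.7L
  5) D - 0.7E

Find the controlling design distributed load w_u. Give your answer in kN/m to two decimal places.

69.32 kN/m

1) 1.35(16.6) + 1.7(23.8) + 0.3(21.5) = 22.41 + 40.46 + 6.45 = 69.32
2) 1.4(16.6) = 23.24
3) 1.25(16.6) + 1.5(21.5) + 0.3(20.6) = 20.75 + 32.25 + 6.18 = 59.18
4) 1.25(16.6) + 1.0(20.6) + 0.2(21.5) + 0.7(23.8) = 20.75 + 20.60 + 4.30 + 16.66 = 62.31
5) 1.0(16.6) - 0.7(20.6) = 16.60 - 14.42 = 2.18
Combination 1 governs: w_u = 69.32 kN/m.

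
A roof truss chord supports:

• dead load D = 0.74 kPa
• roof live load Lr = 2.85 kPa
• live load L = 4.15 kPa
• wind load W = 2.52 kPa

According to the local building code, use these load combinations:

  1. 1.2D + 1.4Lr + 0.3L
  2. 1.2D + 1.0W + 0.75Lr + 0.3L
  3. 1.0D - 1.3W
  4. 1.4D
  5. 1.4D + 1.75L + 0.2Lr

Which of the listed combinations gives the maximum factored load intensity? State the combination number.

Combination 5

1. 1.2(0.74) + 1.4(2.85) + 0.3(4.15) = 6.12
2. 1.2(0.74) + 1.0(2.52) + 0.75(2.85) + 0.3(4.15) = 6.79
3. 1.0(0.74) - 1.3(2.52) = -2.54
4. 1.4(0.74) = 1.04
5. 1.4(0.74) + 1.75(4.15) + 0.2(2.85) = 8.87
The largest value is 8.87 kPa from combination 5.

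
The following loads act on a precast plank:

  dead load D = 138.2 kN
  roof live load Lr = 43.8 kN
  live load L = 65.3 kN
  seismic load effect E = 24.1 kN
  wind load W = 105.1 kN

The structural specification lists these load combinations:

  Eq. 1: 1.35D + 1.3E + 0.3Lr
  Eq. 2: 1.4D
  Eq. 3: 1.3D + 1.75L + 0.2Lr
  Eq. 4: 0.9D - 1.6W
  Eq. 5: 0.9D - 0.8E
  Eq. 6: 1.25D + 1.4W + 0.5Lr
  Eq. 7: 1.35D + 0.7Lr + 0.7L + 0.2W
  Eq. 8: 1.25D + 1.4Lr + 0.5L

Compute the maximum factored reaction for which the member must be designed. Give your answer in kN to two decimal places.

341.79 kN

Eq. 1: 1.35(138.2) + 1.3(24.1) + 0.3(43.8) = 186.57 + 31.33 + 13.14 = 231.04
Eq. 2: 1.4(138.2) = 193.48
Eq. 3: 1.3(138.2) + 1.75(65.3) + 0.2(43.8) = 179.66 + 114.28 + 8.76 = 302.70
Eq. 4: 0.9(138.2) - 1.6(105.1) = 124.38 - 168.16 = -43.78
Eq. 5: 0.9(138.2) - 0.8(24.1) = 124.38 - 19.28 = 105.10
Eq. 6: 1.25(138.2) + 1.4(105.1) + 0.5(43.8) = 172.75 + 147.14 + 21.90 = 341.79
Eq. 7: 1.35(138.2) + 0.7(43.8) + 0.7(65.3) + 0.2(105.1) = 186.57 + 30.66 + 45.71 + 21.02 = 283.96
Eq. 8: 1.25(138.2) + 1.4(43.8) + 0.5(65.3) = 172.75 + 61.32 + 32.65 = 266.72
Combination 6 governs: V_u = 341.79 kN.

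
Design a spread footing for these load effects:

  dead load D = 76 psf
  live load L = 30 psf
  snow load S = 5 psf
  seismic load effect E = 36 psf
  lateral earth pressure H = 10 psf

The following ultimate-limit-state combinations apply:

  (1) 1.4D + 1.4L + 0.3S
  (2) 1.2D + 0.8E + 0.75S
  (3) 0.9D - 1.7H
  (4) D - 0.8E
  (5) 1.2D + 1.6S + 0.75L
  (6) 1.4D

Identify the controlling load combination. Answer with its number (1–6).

Combination 1

(1) 1.4(76) + 1.4(30) + 0.3(5) = 106.40 + 42.00 + 1.50 = 149.90
(2) 1.2(76) + 0.8(36) + 0.75(5) = 91.20 + 28.80 + 3.75 = 123.75
(3) 0.9(76) - 1.7(10) = 68.40 - 17.00 = 51.40
(4) 1.0(76) - 0.8(36) = 76.00 - 28.80 = 47.20
(5) 1.2(76) + 1.6(5) + 0.75(30) = 91.20 + 8.00 + 22.50 = 121.70
(6) 1.4(76) = 106.40
The largest value is 149.90 psf from combination 1.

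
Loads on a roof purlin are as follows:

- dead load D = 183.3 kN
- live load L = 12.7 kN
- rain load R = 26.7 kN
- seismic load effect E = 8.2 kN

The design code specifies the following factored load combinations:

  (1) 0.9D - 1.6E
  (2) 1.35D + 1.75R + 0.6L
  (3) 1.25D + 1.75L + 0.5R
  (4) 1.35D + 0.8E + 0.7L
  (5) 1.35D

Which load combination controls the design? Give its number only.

Combination 2

(1) 0.9(183.3) - 1.6(8.2) = 165.0 - 13.1 = 151.9
(2) 1.35(183.3) + 1.75(26.7) + 0.6(12.7) = 247.5 + 46.7 + 7.6 = 301.8
(3) 1.25(183.3) + 1.75(12.7) + 0.5(26.7) = 229.1 + 22.2 + 13.4 = 264.7
(4) 1.35(183.3) + 0.8(8.2) + 0.7(12.7) = 262.9
(5) 1.35(183.3) = 247.5
The largest value is 301.8 kN from combination 2.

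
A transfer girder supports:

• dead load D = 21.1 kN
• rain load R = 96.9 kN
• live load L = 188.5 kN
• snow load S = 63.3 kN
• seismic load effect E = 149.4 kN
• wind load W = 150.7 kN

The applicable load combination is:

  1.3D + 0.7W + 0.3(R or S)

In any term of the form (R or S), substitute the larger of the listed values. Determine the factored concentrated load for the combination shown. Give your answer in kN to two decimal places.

(R or S) → R = 96.9 kN.
1.3(21.1) + 0.7(150.7) + 0.3(96.9) = 27.43 + 105.49 + 29.07 = 161.99
P_u = 161.99 kN.

161.99 kN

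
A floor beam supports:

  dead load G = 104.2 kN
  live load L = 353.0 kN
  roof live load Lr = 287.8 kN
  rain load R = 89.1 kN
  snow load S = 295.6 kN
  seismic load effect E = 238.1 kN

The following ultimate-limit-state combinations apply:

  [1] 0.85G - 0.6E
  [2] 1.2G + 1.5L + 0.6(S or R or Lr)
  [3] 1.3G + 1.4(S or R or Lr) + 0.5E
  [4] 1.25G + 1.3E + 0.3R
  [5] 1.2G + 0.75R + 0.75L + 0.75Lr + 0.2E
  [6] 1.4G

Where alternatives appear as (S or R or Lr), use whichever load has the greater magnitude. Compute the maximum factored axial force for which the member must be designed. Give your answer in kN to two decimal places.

(S or R or Lr) → S = 295.6 kN.
[1] 0.85(104.2) - 0.6(238.1) = 88.57 - 142.86 = -54.29
[2] 1.2(104.2) + 1.5(353.0) + 0.6(295.6) = 125.04 + 529.50 + 177.36 = 831.90
[3] 1.3(104.2) + 1.4(295.6) + 0.5(238.1) = 135.46 + 413.84 + 119.05 = 668.35
[4] 1.25(104.2) + 1.3(238.1) + 0.3(89.1) = 130.25 + 309.53 + 26.73 = 466.51
[5] 1.2(104.2) + 0.75(89.1) + 0.75(353.0) + 0.75(287.8) + 0.2(238.1) = 125.04 + 66.83 + 264.75 + 215.85 + 47.62 = 720.09
[6] 1.4(104.2) = 145.88
Maximum is from combination 2.

831.90 kN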